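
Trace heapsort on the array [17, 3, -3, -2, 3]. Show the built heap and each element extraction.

Build heap: [17, 3, -3, -2, 3]
Extract 17: [3, 3, -3, -2, 17]
Extract 3: [3, -2, -3, 3, 17]
Extract 3: [-2, -3, 3, 3, 17]
Extract -2: [-3, -2, 3, 3, 17]


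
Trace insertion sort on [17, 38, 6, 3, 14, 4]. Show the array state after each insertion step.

First element 17 is already 'sorted'
Insert 38: shifted 0 elements -> [17, 38, 6, 3, 14, 4]
Insert 6: shifted 2 elements -> [6, 17, 38, 3, 14, 4]
Insert 3: shifted 3 elements -> [3, 6, 17, 38, 14, 4]
Insert 14: shifted 2 elements -> [3, 6, 14, 17, 38, 4]
Insert 4: shifted 4 elements -> [3, 4, 6, 14, 17, 38]


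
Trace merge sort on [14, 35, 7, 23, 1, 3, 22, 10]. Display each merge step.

Divide and conquer:
  Merge [14] + [35] -> [14, 35]
  Merge [7] + [23] -> [7, 23]
  Merge [14, 35] + [7, 23] -> [7, 14, 23, 35]
  Merge [1] + [3] -> [1, 3]
  Merge [22] + [10] -> [10, 22]
  Merge [1, 3] + [10, 22] -> [1, 3, 10, 22]
  Merge [7, 14, 23, 35] + [1, 3, 10, 22] -> [1, 3, 7, 10, 14, 22, 23, 35]


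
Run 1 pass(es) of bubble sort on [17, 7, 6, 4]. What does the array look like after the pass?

After pass 1: [7, 6, 4, 17] (3 swaps)
Total swaps: 3


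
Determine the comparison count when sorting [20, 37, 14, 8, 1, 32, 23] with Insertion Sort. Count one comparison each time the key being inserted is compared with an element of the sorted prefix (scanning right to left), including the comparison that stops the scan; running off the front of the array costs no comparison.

Insert 37: 20 <= 37 (stop) = 1 comparison(s) -> [20, 37, 14, 8, 1, 32, 23]
Insert 14: 37 > 14 (shift), 20 > 14 (shift), reached front = 2 comparison(s) -> [14, 20, 37, 8, 1, 32, 23]
Insert 8: 37 > 8 (shift), 20 > 8 (shift), 14 > 8 (shift), reached front = 3 comparison(s) -> [8, 14, 20, 37, 1, 32, 23]
Insert 1: 37 > 1 (shift), 20 > 1 (shift), 14 > 1 (shift), 8 > 1 (shift), reached front = 4 comparison(s) -> [1, 8, 14, 20, 37, 32, 23]
Insert 32: 37 > 32 (shift), 20 <= 32 (stop) = 2 comparison(s) -> [1, 8, 14, 20, 32, 37, 23]
Insert 23: 37 > 23 (shift), 32 > 23 (shift), 20 <= 23 (stop) = 3 comparison(s) -> [1, 8, 14, 20, 23, 32, 37]
Total comparisons: 1 + 2 + 3 + 4 + 2 + 3 = 15


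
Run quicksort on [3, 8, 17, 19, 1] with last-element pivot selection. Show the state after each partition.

Partition 1: pivot=1 at index 0 -> [1, 8, 17, 19, 3]
Partition 2: pivot=3 at index 1 -> [1, 3, 17, 19, 8]
Partition 3: pivot=8 at index 2 -> [1, 3, 8, 19, 17]
Partition 4: pivot=17 at index 3 -> [1, 3, 8, 17, 19]


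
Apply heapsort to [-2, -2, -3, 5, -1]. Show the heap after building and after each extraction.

Build heap: [5, -1, -3, -2, -2]
Extract 5: [-1, -2, -3, -2, 5]
Extract -1: [-2, -2, -3, -1, 5]
Extract -2: [-2, -3, -2, -1, 5]
Extract -2: [-3, -2, -2, -1, 5]


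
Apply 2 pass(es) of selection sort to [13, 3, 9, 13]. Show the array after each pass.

Pass 1: Select minimum 3 at index 1, swap -> [3, 13, 9, 13]
Pass 2: Select minimum 9 at index 2, swap -> [3, 9, 13, 13]


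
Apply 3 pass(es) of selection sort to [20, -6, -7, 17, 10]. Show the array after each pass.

Pass 1: Select minimum -7 at index 2, swap -> [-7, -6, 20, 17, 10]
Pass 2: Select minimum -6 at index 1, swap -> [-7, -6, 20, 17, 10]
Pass 3: Select minimum 10 at index 4, swap -> [-7, -6, 10, 17, 20]


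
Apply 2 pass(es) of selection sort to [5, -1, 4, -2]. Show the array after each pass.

Pass 1: Select minimum -2 at index 3, swap -> [-2, -1, 4, 5]
Pass 2: Select minimum -1 at index 1, swap -> [-2, -1, 4, 5]


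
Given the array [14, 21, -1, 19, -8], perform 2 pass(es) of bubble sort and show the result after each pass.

After pass 1: [14, -1, 19, -8, 21] (3 swaps)
After pass 2: [-1, 14, -8, 19, 21] (2 swaps)
Total swaps: 5


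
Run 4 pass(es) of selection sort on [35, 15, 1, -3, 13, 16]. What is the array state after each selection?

Pass 1: Select minimum -3 at index 3, swap -> [-3, 15, 1, 35, 13, 16]
Pass 2: Select minimum 1 at index 2, swap -> [-3, 1, 15, 35, 13, 16]
Pass 3: Select minimum 13 at index 4, swap -> [-3, 1, 13, 35, 15, 16]
Pass 4: Select minimum 15 at index 4, swap -> [-3, 1, 13, 15, 35, 16]


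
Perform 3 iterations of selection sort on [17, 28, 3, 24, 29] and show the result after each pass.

Pass 1: Select minimum 3 at index 2, swap -> [3, 28, 17, 24, 29]
Pass 2: Select minimum 17 at index 2, swap -> [3, 17, 28, 24, 29]
Pass 3: Select minimum 24 at index 3, swap -> [3, 17, 24, 28, 29]


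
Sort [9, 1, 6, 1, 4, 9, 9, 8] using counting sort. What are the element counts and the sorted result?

Count array: [0, 2, 0, 0, 1, 0, 1, 0, 1, 3]
(count[i] = number of elements equal to i)
Cumulative count: [0, 2, 2, 2, 3, 3, 4, 4, 5, 8]
Sorted: [1, 1, 4, 6, 8, 9, 9, 9]


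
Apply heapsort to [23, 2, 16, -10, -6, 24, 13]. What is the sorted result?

Build heap: [24, 2, 23, -10, -6, 16, 13]
Extract 24: [23, 2, 16, -10, -6, 13, 24]
Extract 23: [16, 2, 13, -10, -6, 23, 24]
Extract 16: [13, 2, -6, -10, 16, 23, 24]
Extract 13: [2, -10, -6, 13, 16, 23, 24]
Extract 2: [-6, -10, 2, 13, 16, 23, 24]
Extract -6: [-10, -6, 2, 13, 16, 23, 24]


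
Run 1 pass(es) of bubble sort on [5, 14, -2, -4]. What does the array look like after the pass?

After pass 1: [5, -2, -4, 14] (2 swaps)
Total swaps: 2


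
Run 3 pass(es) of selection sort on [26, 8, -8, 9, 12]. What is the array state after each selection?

Pass 1: Select minimum -8 at index 2, swap -> [-8, 8, 26, 9, 12]
Pass 2: Select minimum 8 at index 1, swap -> [-8, 8, 26, 9, 12]
Pass 3: Select minimum 9 at index 3, swap -> [-8, 8, 9, 26, 12]


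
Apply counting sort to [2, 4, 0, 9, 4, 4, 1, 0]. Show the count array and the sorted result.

Count array: [2, 1, 1, 0, 3, 0, 0, 0, 0, 1]
(count[i] = number of elements equal to i)
Cumulative count: [2, 3, 4, 4, 7, 7, 7, 7, 7, 8]
Sorted: [0, 0, 1, 2, 4, 4, 4, 9]


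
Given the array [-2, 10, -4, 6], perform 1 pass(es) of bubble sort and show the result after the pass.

After pass 1: [-2, -4, 6, 10] (2 swaps)
Total swaps: 2


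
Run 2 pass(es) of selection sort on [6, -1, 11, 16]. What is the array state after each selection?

Pass 1: Select minimum -1 at index 1, swap -> [-1, 6, 11, 16]
Pass 2: Select minimum 6 at index 1, swap -> [-1, 6, 11, 16]


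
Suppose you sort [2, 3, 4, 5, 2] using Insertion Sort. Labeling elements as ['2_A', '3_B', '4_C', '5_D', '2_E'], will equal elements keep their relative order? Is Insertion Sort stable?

Trace Insertion Sort on the labeled array (the key is the number; the letter only tracks identity):
  Insert 3_B at index 1: [2_A, 3_B, 4_C, 5_D, 2_E]
  Insert 4_C at index 2: [2_A, 3_B, 4_C, 5_D, 2_E]
  Insert 5_D at index 3: [2_A, 3_B, 4_C, 5_D, 2_E]
  Insert 2_E at index 1: [2_A, 2_E, 3_B, 4_C, 5_D]
Final order: [2_A, 2_E, 3_B, 4_C, 5_D]
Equal keys:
  value 2: originally 2_A, 2_E; after sorting 2_A, 2_E -> order preserved
All equal keys kept their original relative order. Insertion Sort is stable: elements are shifted only while they are strictly greater than the key, so a key is inserted after any equal elements already placed.
Answer: Stable


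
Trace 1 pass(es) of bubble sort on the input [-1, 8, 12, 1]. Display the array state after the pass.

After pass 1: [-1, 8, 1, 12] (1 swaps)
Total swaps: 1


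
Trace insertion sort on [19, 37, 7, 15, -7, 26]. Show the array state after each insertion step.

First element 19 is already 'sorted'
Insert 37: shifted 0 elements -> [19, 37, 7, 15, -7, 26]
Insert 7: shifted 2 elements -> [7, 19, 37, 15, -7, 26]
Insert 15: shifted 2 elements -> [7, 15, 19, 37, -7, 26]
Insert -7: shifted 4 elements -> [-7, 7, 15, 19, 37, 26]
Insert 26: shifted 1 elements -> [-7, 7, 15, 19, 26, 37]


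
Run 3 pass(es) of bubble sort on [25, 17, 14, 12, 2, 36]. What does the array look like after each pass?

After pass 1: [17, 14, 12, 2, 25, 36] (4 swaps)
After pass 2: [14, 12, 2, 17, 25, 36] (3 swaps)
After pass 3: [12, 2, 14, 17, 25, 36] (2 swaps)
Total swaps: 9


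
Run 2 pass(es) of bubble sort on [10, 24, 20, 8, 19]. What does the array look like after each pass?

After pass 1: [10, 20, 8, 19, 24] (3 swaps)
After pass 2: [10, 8, 19, 20, 24] (2 swaps)
Total swaps: 5


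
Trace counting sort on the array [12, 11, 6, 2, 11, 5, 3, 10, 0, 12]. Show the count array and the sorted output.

Count array: [1, 0, 1, 1, 0, 1, 1, 0, 0, 0, 1, 2, 2]
(count[i] = number of elements equal to i)
Cumulative count: [1, 1, 2, 3, 3, 4, 5, 5, 5, 5, 6, 8, 10]
Sorted: [0, 2, 3, 5, 6, 10, 11, 11, 12, 12]


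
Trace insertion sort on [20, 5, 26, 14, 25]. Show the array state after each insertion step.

First element 20 is already 'sorted'
Insert 5: shifted 1 elements -> [5, 20, 26, 14, 25]
Insert 26: shifted 0 elements -> [5, 20, 26, 14, 25]
Insert 14: shifted 2 elements -> [5, 14, 20, 26, 25]
Insert 25: shifted 1 elements -> [5, 14, 20, 25, 26]


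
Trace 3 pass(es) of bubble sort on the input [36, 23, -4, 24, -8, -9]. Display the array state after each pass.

After pass 1: [23, -4, 24, -8, -9, 36] (5 swaps)
After pass 2: [-4, 23, -8, -9, 24, 36] (3 swaps)
After pass 3: [-4, -8, -9, 23, 24, 36] (2 swaps)
Total swaps: 10


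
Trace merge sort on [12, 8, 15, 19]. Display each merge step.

Divide and conquer:
  Merge [12] + [8] -> [8, 12]
  Merge [15] + [19] -> [15, 19]
  Merge [8, 12] + [15, 19] -> [8, 12, 15, 19]


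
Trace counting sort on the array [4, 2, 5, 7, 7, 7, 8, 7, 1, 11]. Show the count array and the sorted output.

Count array: [0, 1, 1, 0, 1, 1, 0, 4, 1, 0, 0, 1]
(count[i] = number of elements equal to i)
Cumulative count: [0, 1, 2, 2, 3, 4, 4, 8, 9, 9, 9, 10]
Sorted: [1, 2, 4, 5, 7, 7, 7, 7, 8, 11]


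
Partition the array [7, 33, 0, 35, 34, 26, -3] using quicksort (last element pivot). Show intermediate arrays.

Partition 1: pivot=-3 at index 0 -> [-3, 33, 0, 35, 34, 26, 7]
Partition 2: pivot=7 at index 2 -> [-3, 0, 7, 35, 34, 26, 33]
Partition 3: pivot=33 at index 4 -> [-3, 0, 7, 26, 33, 35, 34]
Partition 4: pivot=34 at index 5 -> [-3, 0, 7, 26, 33, 34, 35]


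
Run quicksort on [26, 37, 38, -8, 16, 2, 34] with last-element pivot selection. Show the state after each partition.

Partition 1: pivot=34 at index 4 -> [26, -8, 16, 2, 34, 37, 38]
Partition 2: pivot=2 at index 1 -> [-8, 2, 16, 26, 34, 37, 38]
Partition 3: pivot=26 at index 3 -> [-8, 2, 16, 26, 34, 37, 38]
Partition 4: pivot=38 at index 6 -> [-8, 2, 16, 26, 34, 37, 38]


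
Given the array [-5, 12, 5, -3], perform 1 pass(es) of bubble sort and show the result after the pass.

After pass 1: [-5, 5, -3, 12] (2 swaps)
Total swaps: 2


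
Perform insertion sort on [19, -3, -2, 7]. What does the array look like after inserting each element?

First element 19 is already 'sorted'
Insert -3: shifted 1 elements -> [-3, 19, -2, 7]
Insert -2: shifted 1 elements -> [-3, -2, 19, 7]
Insert 7: shifted 1 elements -> [-3, -2, 7, 19]


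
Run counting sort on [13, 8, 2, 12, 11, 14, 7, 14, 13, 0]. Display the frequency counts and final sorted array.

Count array: [1, 0, 1, 0, 0, 0, 0, 1, 1, 0, 0, 1, 1, 2, 2]
(count[i] = number of elements equal to i)
Cumulative count: [1, 1, 2, 2, 2, 2, 2, 3, 4, 4, 4, 5, 6, 8, 10]
Sorted: [0, 2, 7, 8, 11, 12, 13, 13, 14, 14]


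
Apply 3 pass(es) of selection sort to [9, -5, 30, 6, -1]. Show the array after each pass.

Pass 1: Select minimum -5 at index 1, swap -> [-5, 9, 30, 6, -1]
Pass 2: Select minimum -1 at index 4, swap -> [-5, -1, 30, 6, 9]
Pass 3: Select minimum 6 at index 3, swap -> [-5, -1, 6, 30, 9]


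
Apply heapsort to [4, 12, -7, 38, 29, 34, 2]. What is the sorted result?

Build heap: [38, 29, 34, 12, 4, -7, 2]
Extract 38: [34, 29, 2, 12, 4, -7, 38]
Extract 34: [29, 12, 2, -7, 4, 34, 38]
Extract 29: [12, 4, 2, -7, 29, 34, 38]
Extract 12: [4, -7, 2, 12, 29, 34, 38]
Extract 4: [2, -7, 4, 12, 29, 34, 38]
Extract 2: [-7, 2, 4, 12, 29, 34, 38]


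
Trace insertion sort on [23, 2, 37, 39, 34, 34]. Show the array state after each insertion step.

First element 23 is already 'sorted'
Insert 2: shifted 1 elements -> [2, 23, 37, 39, 34, 34]
Insert 37: shifted 0 elements -> [2, 23, 37, 39, 34, 34]
Insert 39: shifted 0 elements -> [2, 23, 37, 39, 34, 34]
Insert 34: shifted 2 elements -> [2, 23, 34, 37, 39, 34]
Insert 34: shifted 2 elements -> [2, 23, 34, 34, 37, 39]


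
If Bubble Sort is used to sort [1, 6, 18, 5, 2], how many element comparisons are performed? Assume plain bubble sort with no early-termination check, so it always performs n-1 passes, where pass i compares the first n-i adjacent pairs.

Pass 1: compare adjacent pairs (0,1)..(3,4) = 4 comparison(s), 2 swap(s) -> [1, 6, 5, 2, 18]
Pass 2: compare adjacent pairs (0,1)..(2,3) = 3 comparison(s), 2 swap(s) -> [1, 5, 2, 6, 18]
Pass 3: compare adjacent pairs (0,1)..(1,2) = 2 comparison(s), 1 swap(s) -> [1, 2, 5, 6, 18]
Pass 4: compare adjacent pairs (0,1)..(0,1) = 1 comparison(s), 0 swap(s) -> [1, 2, 5, 6, 18]
Total comparisons: 4 + 3 + 2 + 1 = 10


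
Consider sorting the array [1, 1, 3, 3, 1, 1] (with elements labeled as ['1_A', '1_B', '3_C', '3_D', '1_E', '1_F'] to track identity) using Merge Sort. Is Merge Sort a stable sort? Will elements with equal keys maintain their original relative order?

Trace Merge Sort on the labeled array (the key is the number; the letter only tracks identity):
  Merge [1_B] + [3_C] -> [1_B, 3_C]
  Merge [1_A] + [1_B, 3_C] -> [1_A, 1_B, 3_C]
  Merge [1_E] + [1_F] -> [1_E, 1_F]
  Merge [3_D] + [1_E, 1_F] -> [1_E, 1_F, 3_D]
  Merge [1_A, 1_B, 3_C] + [1_E, 1_F, 3_D] -> [1_A, 1_B, 1_E, 1_F, 3_C, 3_D]
Final order: [1_A, 1_B, 1_E, 1_F, 3_C, 3_D]
Equal keys:
  value 1: originally 1_A, 1_B, 1_E, 1_F; after sorting 1_A, 1_B, 1_E, 1_F -> order preserved
  value 3: originally 3_C, 3_D; after sorting 3_C, 3_D -> order preserved
All equal keys kept their original relative order. Merge Sort is stable: when the heads of the two halves are equal the merge takes from the left half first.
Answer: Stable


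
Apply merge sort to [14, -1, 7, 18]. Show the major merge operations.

Divide and conquer:
  Merge [14] + [-1] -> [-1, 14]
  Merge [7] + [18] -> [7, 18]
  Merge [-1, 14] + [7, 18] -> [-1, 7, 14, 18]


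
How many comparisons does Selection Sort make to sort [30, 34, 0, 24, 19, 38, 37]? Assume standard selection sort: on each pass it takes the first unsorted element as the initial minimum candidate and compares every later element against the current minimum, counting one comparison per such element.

Pass 1: scan indices 1..6 for the minimum = 6 comparison(s); min is 0, place at index 0 -> [0, 34, 30, 24, 19, 38, 37]
Pass 2: scan indices 2..6 for the minimum = 5 comparison(s); min is 19, place at index 1 -> [0, 19, 30, 24, 34, 38, 37]
Pass 3: scan indices 3..6 for the minimum = 4 comparison(s); min is 24, place at index 2 -> [0, 19, 24, 30, 34, 38, 37]
Pass 4: scan indices 4..6 for the minimum = 3 comparison(s); min is 30, place at index 3 -> [0, 19, 24, 30, 34, 38, 37]
Pass 5: scan indices 5..6 for the minimum = 2 comparison(s); min is 34, place at index 4 -> [0, 19, 24, 30, 34, 38, 37]
Pass 6: scan indices 6..6 for the minimum = 1 comparison(s); min is 37, place at index 5 -> [0, 19, 24, 30, 34, 37, 38]
Selection sort always scans the whole unsorted suffix, so the count is (n-1) + (n-2) + ... + 1 = n(n-1)/2 = 7*6/2 = 21 regardless of the input order.
Total comparisons: 6 + 5 + 4 + 3 + 2 + 1 = 21


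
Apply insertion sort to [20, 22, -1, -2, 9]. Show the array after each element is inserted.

First element 20 is already 'sorted'
Insert 22: shifted 0 elements -> [20, 22, -1, -2, 9]
Insert -1: shifted 2 elements -> [-1, 20, 22, -2, 9]
Insert -2: shifted 3 elements -> [-2, -1, 20, 22, 9]
Insert 9: shifted 2 elements -> [-2, -1, 9, 20, 22]


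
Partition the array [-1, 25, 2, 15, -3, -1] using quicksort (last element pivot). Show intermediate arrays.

Partition 1: pivot=-1 at index 2 -> [-1, -3, -1, 15, 25, 2]
Partition 2: pivot=-3 at index 0 -> [-3, -1, -1, 15, 25, 2]
Partition 3: pivot=2 at index 3 -> [-3, -1, -1, 2, 25, 15]
Partition 4: pivot=15 at index 4 -> [-3, -1, -1, 2, 15, 25]


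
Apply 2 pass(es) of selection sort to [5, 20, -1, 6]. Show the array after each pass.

Pass 1: Select minimum -1 at index 2, swap -> [-1, 20, 5, 6]
Pass 2: Select minimum 5 at index 2, swap -> [-1, 5, 20, 6]


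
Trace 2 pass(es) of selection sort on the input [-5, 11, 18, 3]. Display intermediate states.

Pass 1: Select minimum -5 at index 0, swap -> [-5, 11, 18, 3]
Pass 2: Select minimum 3 at index 3, swap -> [-5, 3, 18, 11]


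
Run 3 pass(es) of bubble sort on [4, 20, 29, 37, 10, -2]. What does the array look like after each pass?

After pass 1: [4, 20, 29, 10, -2, 37] (2 swaps)
After pass 2: [4, 20, 10, -2, 29, 37] (2 swaps)
After pass 3: [4, 10, -2, 20, 29, 37] (2 swaps)
Total swaps: 6


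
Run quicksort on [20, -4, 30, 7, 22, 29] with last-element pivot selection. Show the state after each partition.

Partition 1: pivot=29 at index 4 -> [20, -4, 7, 22, 29, 30]
Partition 2: pivot=22 at index 3 -> [20, -4, 7, 22, 29, 30]
Partition 3: pivot=7 at index 1 -> [-4, 7, 20, 22, 29, 30]


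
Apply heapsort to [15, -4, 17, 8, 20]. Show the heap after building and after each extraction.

Build heap: [20, 15, 17, 8, -4]
Extract 20: [17, 15, -4, 8, 20]
Extract 17: [15, 8, -4, 17, 20]
Extract 15: [8, -4, 15, 17, 20]
Extract 8: [-4, 8, 15, 17, 20]


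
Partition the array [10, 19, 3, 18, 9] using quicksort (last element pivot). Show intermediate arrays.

Partition 1: pivot=9 at index 1 -> [3, 9, 10, 18, 19]
Partition 2: pivot=19 at index 4 -> [3, 9, 10, 18, 19]
Partition 3: pivot=18 at index 3 -> [3, 9, 10, 18, 19]


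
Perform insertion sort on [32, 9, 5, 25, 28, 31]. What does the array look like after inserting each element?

First element 32 is already 'sorted'
Insert 9: shifted 1 elements -> [9, 32, 5, 25, 28, 31]
Insert 5: shifted 2 elements -> [5, 9, 32, 25, 28, 31]
Insert 25: shifted 1 elements -> [5, 9, 25, 32, 28, 31]
Insert 28: shifted 1 elements -> [5, 9, 25, 28, 32, 31]
Insert 31: shifted 1 elements -> [5, 9, 25, 28, 31, 32]


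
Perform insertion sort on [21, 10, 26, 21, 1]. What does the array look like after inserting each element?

First element 21 is already 'sorted'
Insert 10: shifted 1 elements -> [10, 21, 26, 21, 1]
Insert 26: shifted 0 elements -> [10, 21, 26, 21, 1]
Insert 21: shifted 1 elements -> [10, 21, 21, 26, 1]
Insert 1: shifted 4 elements -> [1, 10, 21, 21, 26]


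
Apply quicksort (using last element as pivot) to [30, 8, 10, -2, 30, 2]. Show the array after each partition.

Partition 1: pivot=2 at index 1 -> [-2, 2, 10, 30, 30, 8]
Partition 2: pivot=8 at index 2 -> [-2, 2, 8, 30, 30, 10]
Partition 3: pivot=10 at index 3 -> [-2, 2, 8, 10, 30, 30]
Partition 4: pivot=30 at index 5 -> [-2, 2, 8, 10, 30, 30]


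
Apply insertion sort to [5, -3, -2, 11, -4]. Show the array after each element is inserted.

First element 5 is already 'sorted'
Insert -3: shifted 1 elements -> [-3, 5, -2, 11, -4]
Insert -2: shifted 1 elements -> [-3, -2, 5, 11, -4]
Insert 11: shifted 0 elements -> [-3, -2, 5, 11, -4]
Insert -4: shifted 4 elements -> [-4, -3, -2, 5, 11]


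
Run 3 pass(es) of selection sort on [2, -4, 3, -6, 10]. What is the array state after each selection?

Pass 1: Select minimum -6 at index 3, swap -> [-6, -4, 3, 2, 10]
Pass 2: Select minimum -4 at index 1, swap -> [-6, -4, 3, 2, 10]
Pass 3: Select minimum 2 at index 3, swap -> [-6, -4, 2, 3, 10]


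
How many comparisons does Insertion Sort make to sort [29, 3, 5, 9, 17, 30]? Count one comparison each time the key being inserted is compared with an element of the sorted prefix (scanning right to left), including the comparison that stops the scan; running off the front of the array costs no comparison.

Insert 3: 29 > 3 (shift), reached front = 1 comparison(s) -> [3, 29, 5, 9, 17, 30]
Insert 5: 29 > 5 (shift), 3 <= 5 (stop) = 2 comparison(s) -> [3, 5, 29, 9, 17, 30]
Insert 9: 29 > 9 (shift), 5 <= 9 (stop) = 2 comparison(s) -> [3, 5, 9, 29, 17, 30]
Insert 17: 29 > 17 (shift), 9 <= 17 (stop) = 2 comparison(s) -> [3, 5, 9, 17, 29, 30]
Insert 30: 29 <= 30 (stop) = 1 comparison(s) -> [3, 5, 9, 17, 29, 30]
Total comparisons: 1 + 2 + 2 + 2 + 1 = 8


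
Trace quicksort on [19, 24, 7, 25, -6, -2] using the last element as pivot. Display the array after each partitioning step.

Partition 1: pivot=-2 at index 1 -> [-6, -2, 7, 25, 19, 24]
Partition 2: pivot=24 at index 4 -> [-6, -2, 7, 19, 24, 25]
Partition 3: pivot=19 at index 3 -> [-6, -2, 7, 19, 24, 25]


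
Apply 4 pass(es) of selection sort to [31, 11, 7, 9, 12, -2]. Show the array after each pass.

Pass 1: Select minimum -2 at index 5, swap -> [-2, 11, 7, 9, 12, 31]
Pass 2: Select minimum 7 at index 2, swap -> [-2, 7, 11, 9, 12, 31]
Pass 3: Select minimum 9 at index 3, swap -> [-2, 7, 9, 11, 12, 31]
Pass 4: Select minimum 11 at index 3, swap -> [-2, 7, 9, 11, 12, 31]


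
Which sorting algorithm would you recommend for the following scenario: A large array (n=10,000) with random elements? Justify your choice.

Best choice: Quicksort or Mergesort
Reason: Both have O(n log n) average case; quicksort has lower constant factors


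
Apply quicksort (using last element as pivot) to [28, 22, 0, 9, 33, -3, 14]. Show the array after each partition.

Partition 1: pivot=14 at index 3 -> [0, 9, -3, 14, 33, 28, 22]
Partition 2: pivot=-3 at index 0 -> [-3, 9, 0, 14, 33, 28, 22]
Partition 3: pivot=0 at index 1 -> [-3, 0, 9, 14, 33, 28, 22]
Partition 4: pivot=22 at index 4 -> [-3, 0, 9, 14, 22, 28, 33]
Partition 5: pivot=33 at index 6 -> [-3, 0, 9, 14, 22, 28, 33]


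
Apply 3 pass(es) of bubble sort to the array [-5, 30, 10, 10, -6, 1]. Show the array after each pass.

After pass 1: [-5, 10, 10, -6, 1, 30] (4 swaps)
After pass 2: [-5, 10, -6, 1, 10, 30] (2 swaps)
After pass 3: [-5, -6, 1, 10, 10, 30] (2 swaps)
Total swaps: 8


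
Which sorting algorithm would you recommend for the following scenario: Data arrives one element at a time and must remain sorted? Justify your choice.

Best choice: Insertion sort
Reason: Insertion sort naturally handles online/streaming input by inserting each new element into sorted position


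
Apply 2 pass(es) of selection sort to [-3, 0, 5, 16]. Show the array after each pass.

Pass 1: Select minimum -3 at index 0, swap -> [-3, 0, 5, 16]
Pass 2: Select minimum 0 at index 1, swap -> [-3, 0, 5, 16]


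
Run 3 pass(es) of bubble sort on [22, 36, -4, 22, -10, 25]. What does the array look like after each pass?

After pass 1: [22, -4, 22, -10, 25, 36] (4 swaps)
After pass 2: [-4, 22, -10, 22, 25, 36] (2 swaps)
After pass 3: [-4, -10, 22, 22, 25, 36] (1 swaps)
Total swaps: 7


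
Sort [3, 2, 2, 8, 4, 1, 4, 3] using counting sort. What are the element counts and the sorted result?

Count array: [0, 1, 2, 2, 2, 0, 0, 0, 1]
(count[i] = number of elements equal to i)
Cumulative count: [0, 1, 3, 5, 7, 7, 7, 7, 8]
Sorted: [1, 2, 2, 3, 3, 4, 4, 8]


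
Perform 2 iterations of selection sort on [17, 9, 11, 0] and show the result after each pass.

Pass 1: Select minimum 0 at index 3, swap -> [0, 9, 11, 17]
Pass 2: Select minimum 9 at index 1, swap -> [0, 9, 11, 17]


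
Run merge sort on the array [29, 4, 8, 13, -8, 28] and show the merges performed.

Divide and conquer:
  Merge [4] + [8] -> [4, 8]
  Merge [29] + [4, 8] -> [4, 8, 29]
  Merge [-8] + [28] -> [-8, 28]
  Merge [13] + [-8, 28] -> [-8, 13, 28]
  Merge [4, 8, 29] + [-8, 13, 28] -> [-8, 4, 8, 13, 28, 29]


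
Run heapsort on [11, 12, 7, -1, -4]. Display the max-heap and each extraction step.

Build heap: [12, 11, 7, -1, -4]
Extract 12: [11, -1, 7, -4, 12]
Extract 11: [7, -1, -4, 11, 12]
Extract 7: [-1, -4, 7, 11, 12]
Extract -1: [-4, -1, 7, 11, 12]


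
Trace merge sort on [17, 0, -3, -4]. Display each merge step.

Divide and conquer:
  Merge [17] + [0] -> [0, 17]
  Merge [-3] + [-4] -> [-4, -3]
  Merge [0, 17] + [-4, -3] -> [-4, -3, 0, 17]


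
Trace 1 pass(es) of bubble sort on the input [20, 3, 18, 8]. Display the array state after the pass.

After pass 1: [3, 18, 8, 20] (3 swaps)
Total swaps: 3


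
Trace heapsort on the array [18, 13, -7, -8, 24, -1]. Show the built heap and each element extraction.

Build heap: [24, 18, -1, -8, 13, -7]
Extract 24: [18, 13, -1, -8, -7, 24]
Extract 18: [13, -7, -1, -8, 18, 24]
Extract 13: [-1, -7, -8, 13, 18, 24]
Extract -1: [-7, -8, -1, 13, 18, 24]
Extract -7: [-8, -7, -1, 13, 18, 24]


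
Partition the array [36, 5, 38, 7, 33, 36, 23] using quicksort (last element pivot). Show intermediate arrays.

Partition 1: pivot=23 at index 2 -> [5, 7, 23, 36, 33, 36, 38]
Partition 2: pivot=7 at index 1 -> [5, 7, 23, 36, 33, 36, 38]
Partition 3: pivot=38 at index 6 -> [5, 7, 23, 36, 33, 36, 38]
Partition 4: pivot=36 at index 5 -> [5, 7, 23, 36, 33, 36, 38]
Partition 5: pivot=33 at index 3 -> [5, 7, 23, 33, 36, 36, 38]


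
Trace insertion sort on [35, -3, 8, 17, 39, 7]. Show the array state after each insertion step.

First element 35 is already 'sorted'
Insert -3: shifted 1 elements -> [-3, 35, 8, 17, 39, 7]
Insert 8: shifted 1 elements -> [-3, 8, 35, 17, 39, 7]
Insert 17: shifted 1 elements -> [-3, 8, 17, 35, 39, 7]
Insert 39: shifted 0 elements -> [-3, 8, 17, 35, 39, 7]
Insert 7: shifted 4 elements -> [-3, 7, 8, 17, 35, 39]


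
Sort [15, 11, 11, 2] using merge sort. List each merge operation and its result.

Divide and conquer:
  Merge [15] + [11] -> [11, 15]
  Merge [11] + [2] -> [2, 11]
  Merge [11, 15] + [2, 11] -> [2, 11, 11, 15]


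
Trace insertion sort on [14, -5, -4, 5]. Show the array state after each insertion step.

First element 14 is already 'sorted'
Insert -5: shifted 1 elements -> [-5, 14, -4, 5]
Insert -4: shifted 1 elements -> [-5, -4, 14, 5]
Insert 5: shifted 1 elements -> [-5, -4, 5, 14]


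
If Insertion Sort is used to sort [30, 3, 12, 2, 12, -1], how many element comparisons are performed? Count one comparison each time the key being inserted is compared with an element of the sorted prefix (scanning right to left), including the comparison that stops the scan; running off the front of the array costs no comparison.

Insert 3: 30 > 3 (shift), reached front = 1 comparison(s) -> [3, 30, 12, 2, 12, -1]
Insert 12: 30 > 12 (shift), 3 <= 12 (stop) = 2 comparison(s) -> [3, 12, 30, 2, 12, -1]
Insert 2: 30 > 2 (shift), 12 > 2 (shift), 3 > 2 (shift), reached front = 3 comparison(s) -> [2, 3, 12, 30, 12, -1]
Insert 12: 30 > 12 (shift), 12 <= 12 (stop) = 2 comparison(s) -> [2, 3, 12, 12, 30, -1]
Insert -1: 30 > -1 (shift), 12 > -1 (shift), 12 > -1 (shift), 3 > -1 (shift), 2 > -1 (shift), reached front = 5 comparison(s) -> [-1, 2, 3, 12, 12, 30]
Total comparisons: 1 + 2 + 3 + 2 + 5 = 13


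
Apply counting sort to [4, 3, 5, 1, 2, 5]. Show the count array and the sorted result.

Count array: [0, 1, 1, 1, 1, 2]
(count[i] = number of elements equal to i)
Cumulative count: [0, 1, 2, 3, 4, 6]
Sorted: [1, 2, 3, 4, 5, 5]


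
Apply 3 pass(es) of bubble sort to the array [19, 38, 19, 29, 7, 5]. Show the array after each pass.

After pass 1: [19, 19, 29, 7, 5, 38] (4 swaps)
After pass 2: [19, 19, 7, 5, 29, 38] (2 swaps)
After pass 3: [19, 7, 5, 19, 29, 38] (2 swaps)
Total swaps: 8


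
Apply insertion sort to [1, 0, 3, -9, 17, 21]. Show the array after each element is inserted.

First element 1 is already 'sorted'
Insert 0: shifted 1 elements -> [0, 1, 3, -9, 17, 21]
Insert 3: shifted 0 elements -> [0, 1, 3, -9, 17, 21]
Insert -9: shifted 3 elements -> [-9, 0, 1, 3, 17, 21]
Insert 17: shifted 0 elements -> [-9, 0, 1, 3, 17, 21]
Insert 21: shifted 0 elements -> [-9, 0, 1, 3, 17, 21]


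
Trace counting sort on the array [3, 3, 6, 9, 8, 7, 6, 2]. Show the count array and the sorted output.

Count array: [0, 0, 1, 2, 0, 0, 2, 1, 1, 1]
(count[i] = number of elements equal to i)
Cumulative count: [0, 0, 1, 3, 3, 3, 5, 6, 7, 8]
Sorted: [2, 3, 3, 6, 6, 7, 8, 9]


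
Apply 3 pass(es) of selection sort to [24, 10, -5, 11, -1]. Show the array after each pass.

Pass 1: Select minimum -5 at index 2, swap -> [-5, 10, 24, 11, -1]
Pass 2: Select minimum -1 at index 4, swap -> [-5, -1, 24, 11, 10]
Pass 3: Select minimum 10 at index 4, swap -> [-5, -1, 10, 11, 24]


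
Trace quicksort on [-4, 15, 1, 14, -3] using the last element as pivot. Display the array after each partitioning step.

Partition 1: pivot=-3 at index 1 -> [-4, -3, 1, 14, 15]
Partition 2: pivot=15 at index 4 -> [-4, -3, 1, 14, 15]
Partition 3: pivot=14 at index 3 -> [-4, -3, 1, 14, 15]


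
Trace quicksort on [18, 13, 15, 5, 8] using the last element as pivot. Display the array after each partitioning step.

Partition 1: pivot=8 at index 1 -> [5, 8, 15, 18, 13]
Partition 2: pivot=13 at index 2 -> [5, 8, 13, 18, 15]
Partition 3: pivot=15 at index 3 -> [5, 8, 13, 15, 18]


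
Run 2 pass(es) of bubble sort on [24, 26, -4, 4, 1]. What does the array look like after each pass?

After pass 1: [24, -4, 4, 1, 26] (3 swaps)
After pass 2: [-4, 4, 1, 24, 26] (3 swaps)
Total swaps: 6


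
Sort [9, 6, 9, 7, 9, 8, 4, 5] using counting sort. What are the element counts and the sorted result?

Count array: [0, 0, 0, 0, 1, 1, 1, 1, 1, 3]
(count[i] = number of elements equal to i)
Cumulative count: [0, 0, 0, 0, 1, 2, 3, 4, 5, 8]
Sorted: [4, 5, 6, 7, 8, 9, 9, 9]


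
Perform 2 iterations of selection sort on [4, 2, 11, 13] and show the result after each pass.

Pass 1: Select minimum 2 at index 1, swap -> [2, 4, 11, 13]
Pass 2: Select minimum 4 at index 1, swap -> [2, 4, 11, 13]


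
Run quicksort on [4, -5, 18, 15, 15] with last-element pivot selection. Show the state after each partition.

Partition 1: pivot=15 at index 3 -> [4, -5, 15, 15, 18]
Partition 2: pivot=15 at index 2 -> [4, -5, 15, 15, 18]
Partition 3: pivot=-5 at index 0 -> [-5, 4, 15, 15, 18]


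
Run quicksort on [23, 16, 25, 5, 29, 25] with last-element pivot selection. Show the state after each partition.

Partition 1: pivot=25 at index 4 -> [23, 16, 25, 5, 25, 29]
Partition 2: pivot=5 at index 0 -> [5, 16, 25, 23, 25, 29]
Partition 3: pivot=23 at index 2 -> [5, 16, 23, 25, 25, 29]


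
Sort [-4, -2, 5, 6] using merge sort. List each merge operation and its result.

Divide and conquer:
  Merge [-4] + [-2] -> [-4, -2]
  Merge [5] + [6] -> [5, 6]
  Merge [-4, -2] + [5, 6] -> [-4, -2, 5, 6]


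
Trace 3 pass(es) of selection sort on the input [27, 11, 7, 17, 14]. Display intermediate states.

Pass 1: Select minimum 7 at index 2, swap -> [7, 11, 27, 17, 14]
Pass 2: Select minimum 11 at index 1, swap -> [7, 11, 27, 17, 14]
Pass 3: Select minimum 14 at index 4, swap -> [7, 11, 14, 17, 27]


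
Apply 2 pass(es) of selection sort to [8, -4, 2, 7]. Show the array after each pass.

Pass 1: Select minimum -4 at index 1, swap -> [-4, 8, 2, 7]
Pass 2: Select minimum 2 at index 2, swap -> [-4, 2, 8, 7]


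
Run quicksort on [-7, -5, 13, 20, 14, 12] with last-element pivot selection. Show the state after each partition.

Partition 1: pivot=12 at index 2 -> [-7, -5, 12, 20, 14, 13]
Partition 2: pivot=-5 at index 1 -> [-7, -5, 12, 20, 14, 13]
Partition 3: pivot=13 at index 3 -> [-7, -5, 12, 13, 14, 20]
Partition 4: pivot=20 at index 5 -> [-7, -5, 12, 13, 14, 20]


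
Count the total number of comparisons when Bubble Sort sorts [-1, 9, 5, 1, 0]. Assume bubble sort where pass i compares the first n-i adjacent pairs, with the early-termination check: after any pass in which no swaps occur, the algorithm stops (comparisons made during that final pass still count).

Pass 1: compare adjacent pairs (0,1)..(3,4) = 4 comparison(s), 3 swap(s) -> [-1, 5, 1, 0, 9]
Pass 2: compare adjacent pairs (0,1)..(2,3) = 3 comparison(s), 2 swap(s) -> [-1, 1, 0, 5, 9]
Pass 3: compare adjacent pairs (0,1)..(1,2) = 2 comparison(s), 1 swap(s) -> [-1, 0, 1, 5, 9]
Pass 4: compare adjacent pairs (0,1)..(0,1) = 1 comparison(s), 0 swap(s) -> [-1, 0, 1, 5, 9]
No swaps in this pass, so bubble sort stops here.
Total comparisons: 4 + 3 + 2 + 1 = 10


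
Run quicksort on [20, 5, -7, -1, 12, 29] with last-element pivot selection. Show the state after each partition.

Partition 1: pivot=29 at index 5 -> [20, 5, -7, -1, 12, 29]
Partition 2: pivot=12 at index 3 -> [5, -7, -1, 12, 20, 29]
Partition 3: pivot=-1 at index 1 -> [-7, -1, 5, 12, 20, 29]


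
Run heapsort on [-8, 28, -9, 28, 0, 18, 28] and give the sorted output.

Build heap: [28, 28, 28, -8, 0, 18, -9]
Extract 28: [28, 0, 28, -8, -9, 18, 28]
Extract 28: [28, 0, 18, -8, -9, 28, 28]
Extract 28: [18, 0, -9, -8, 28, 28, 28]
Extract 18: [0, -8, -9, 18, 28, 28, 28]
Extract 0: [-8, -9, 0, 18, 28, 28, 28]
Extract -8: [-9, -8, 0, 18, 28, 28, 28]


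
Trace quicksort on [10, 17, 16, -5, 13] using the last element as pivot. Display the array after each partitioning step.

Partition 1: pivot=13 at index 2 -> [10, -5, 13, 17, 16]
Partition 2: pivot=-5 at index 0 -> [-5, 10, 13, 17, 16]
Partition 3: pivot=16 at index 3 -> [-5, 10, 13, 16, 17]


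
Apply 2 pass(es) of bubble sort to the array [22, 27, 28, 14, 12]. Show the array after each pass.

After pass 1: [22, 27, 14, 12, 28] (2 swaps)
After pass 2: [22, 14, 12, 27, 28] (2 swaps)
Total swaps: 4


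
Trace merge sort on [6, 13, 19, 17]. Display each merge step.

Divide and conquer:
  Merge [6] + [13] -> [6, 13]
  Merge [19] + [17] -> [17, 19]
  Merge [6, 13] + [17, 19] -> [6, 13, 17, 19]


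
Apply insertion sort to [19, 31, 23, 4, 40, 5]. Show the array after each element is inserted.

First element 19 is already 'sorted'
Insert 31: shifted 0 elements -> [19, 31, 23, 4, 40, 5]
Insert 23: shifted 1 elements -> [19, 23, 31, 4, 40, 5]
Insert 4: shifted 3 elements -> [4, 19, 23, 31, 40, 5]
Insert 40: shifted 0 elements -> [4, 19, 23, 31, 40, 5]
Insert 5: shifted 4 elements -> [4, 5, 19, 23, 31, 40]


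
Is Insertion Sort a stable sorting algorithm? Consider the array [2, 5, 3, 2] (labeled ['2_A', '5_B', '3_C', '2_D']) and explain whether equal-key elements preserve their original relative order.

Trace Insertion Sort on the labeled array (the key is the number; the letter only tracks identity):
  Insert 5_B at index 1: [2_A, 5_B, 3_C, 2_D]
  Insert 3_C at index 1: [2_A, 3_C, 5_B, 2_D]
  Insert 2_D at index 1: [2_A, 2_D, 3_C, 5_B]
Final order: [2_A, 2_D, 3_C, 5_B]
Equal keys:
  value 2: originally 2_A, 2_D; after sorting 2_A, 2_D -> order preserved
All equal keys kept their original relative order. Insertion Sort is stable: elements are shifted only while they are strictly greater than the key, so a key is inserted after any equal elements already placed.
Answer: Stable


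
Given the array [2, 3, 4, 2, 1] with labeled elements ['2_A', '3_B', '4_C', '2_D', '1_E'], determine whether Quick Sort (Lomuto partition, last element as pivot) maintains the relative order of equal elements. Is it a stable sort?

Trace Quick Sort on the labeled array (the key is the number; the letter only tracks identity):
  Partition indices 0..4 around pivot 1_E -> [1_E, 3_B, 4_C, 2_D, 2_A]
  Partition indices 1..4 around pivot 2_A -> [1_E, 2_D, 2_A, 3_B, 4_C]
  Partition indices 3..4 around pivot 4_C -> [1_E, 2_D, 2_A, 3_B, 4_C]
Final order: [1_E, 2_D, 2_A, 3_B, 4_C]
Equal keys:
  value 2: originally 2_A, 2_D; after sorting 2_D, 2_A -> order changed
Equal keys were reordered, so Quick Sort is not stable: partition swaps elements across long distances and can reorder equal keys. (One such input is enough; an unstable sort may happen to preserve order on other inputs, but it gives no guarantee.)
Answer: Not stable


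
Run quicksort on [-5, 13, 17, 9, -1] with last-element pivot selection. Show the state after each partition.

Partition 1: pivot=-1 at index 1 -> [-5, -1, 17, 9, 13]
Partition 2: pivot=13 at index 3 -> [-5, -1, 9, 13, 17]


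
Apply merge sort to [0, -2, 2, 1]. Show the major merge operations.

Divide and conquer:
  Merge [0] + [-2] -> [-2, 0]
  Merge [2] + [1] -> [1, 2]
  Merge [-2, 0] + [1, 2] -> [-2, 0, 1, 2]


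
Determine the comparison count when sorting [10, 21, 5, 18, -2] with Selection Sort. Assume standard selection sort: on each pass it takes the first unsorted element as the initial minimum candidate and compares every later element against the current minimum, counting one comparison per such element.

Pass 1: scan indices 1..4 for the minimum = 4 comparison(s); min is -2, place at index 0 -> [-2, 21, 5, 18, 10]
Pass 2: scan indices 2..4 for the minimum = 3 comparison(s); min is 5, place at index 1 -> [-2, 5, 21, 18, 10]
Pass 3: scan indices 3..4 for the minimum = 2 comparison(s); min is 10, place at index 2 -> [-2, 5, 10, 18, 21]
Pass 4: scan indices 4..4 for the minimum = 1 comparison(s); min is 18, place at index 3 -> [-2, 5, 10, 18, 21]
Selection sort always scans the whole unsorted suffix, so the count is (n-1) + (n-2) + ... + 1 = n(n-1)/2 = 5*4/2 = 10 regardless of the input order.
Total comparisons: 4 + 3 + 2 + 1 = 10


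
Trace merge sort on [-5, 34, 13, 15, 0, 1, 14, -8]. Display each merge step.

Divide and conquer:
  Merge [-5] + [34] -> [-5, 34]
  Merge [13] + [15] -> [13, 15]
  Merge [-5, 34] + [13, 15] -> [-5, 13, 15, 34]
  Merge [0] + [1] -> [0, 1]
  Merge [14] + [-8] -> [-8, 14]
  Merge [0, 1] + [-8, 14] -> [-8, 0, 1, 14]
  Merge [-5, 13, 15, 34] + [-8, 0, 1, 14] -> [-8, -5, 0, 1, 13, 14, 15, 34]


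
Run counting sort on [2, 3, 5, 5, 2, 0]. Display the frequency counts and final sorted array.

Count array: [1, 0, 2, 1, 0, 2]
(count[i] = number of elements equal to i)
Cumulative count: [1, 1, 3, 4, 4, 6]
Sorted: [0, 2, 2, 3, 5, 5]


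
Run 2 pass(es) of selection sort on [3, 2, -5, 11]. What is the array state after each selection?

Pass 1: Select minimum -5 at index 2, swap -> [-5, 2, 3, 11]
Pass 2: Select minimum 2 at index 1, swap -> [-5, 2, 3, 11]


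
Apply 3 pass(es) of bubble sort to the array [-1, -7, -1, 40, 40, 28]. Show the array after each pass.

After pass 1: [-7, -1, -1, 40, 28, 40] (2 swaps)
After pass 2: [-7, -1, -1, 28, 40, 40] (1 swaps)
After pass 3: [-7, -1, -1, 28, 40, 40] (0 swaps)
Total swaps: 3


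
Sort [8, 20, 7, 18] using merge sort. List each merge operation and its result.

Divide and conquer:
  Merge [8] + [20] -> [8, 20]
  Merge [7] + [18] -> [7, 18]
  Merge [8, 20] + [7, 18] -> [7, 8, 18, 20]


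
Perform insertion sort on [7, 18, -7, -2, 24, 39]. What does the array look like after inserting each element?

First element 7 is already 'sorted'
Insert 18: shifted 0 elements -> [7, 18, -7, -2, 24, 39]
Insert -7: shifted 2 elements -> [-7, 7, 18, -2, 24, 39]
Insert -2: shifted 2 elements -> [-7, -2, 7, 18, 24, 39]
Insert 24: shifted 0 elements -> [-7, -2, 7, 18, 24, 39]
Insert 39: shifted 0 elements -> [-7, -2, 7, 18, 24, 39]


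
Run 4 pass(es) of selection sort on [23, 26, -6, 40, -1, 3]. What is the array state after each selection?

Pass 1: Select minimum -6 at index 2, swap -> [-6, 26, 23, 40, -1, 3]
Pass 2: Select minimum -1 at index 4, swap -> [-6, -1, 23, 40, 26, 3]
Pass 3: Select minimum 3 at index 5, swap -> [-6, -1, 3, 40, 26, 23]
Pass 4: Select minimum 23 at index 5, swap -> [-6, -1, 3, 23, 26, 40]


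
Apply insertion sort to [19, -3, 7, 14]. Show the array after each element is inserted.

First element 19 is already 'sorted'
Insert -3: shifted 1 elements -> [-3, 19, 7, 14]
Insert 7: shifted 1 elements -> [-3, 7, 19, 14]
Insert 14: shifted 1 elements -> [-3, 7, 14, 19]


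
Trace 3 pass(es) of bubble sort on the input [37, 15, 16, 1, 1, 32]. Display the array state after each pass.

After pass 1: [15, 16, 1, 1, 32, 37] (5 swaps)
After pass 2: [15, 1, 1, 16, 32, 37] (2 swaps)
After pass 3: [1, 1, 15, 16, 32, 37] (2 swaps)
Total swaps: 9


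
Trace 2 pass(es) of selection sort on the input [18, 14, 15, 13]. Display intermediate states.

Pass 1: Select minimum 13 at index 3, swap -> [13, 14, 15, 18]
Pass 2: Select minimum 14 at index 1, swap -> [13, 14, 15, 18]


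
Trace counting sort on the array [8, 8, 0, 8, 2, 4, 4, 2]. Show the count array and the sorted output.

Count array: [1, 0, 2, 0, 2, 0, 0, 0, 3]
(count[i] = number of elements equal to i)
Cumulative count: [1, 1, 3, 3, 5, 5, 5, 5, 8]
Sorted: [0, 2, 2, 4, 4, 8, 8, 8]
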